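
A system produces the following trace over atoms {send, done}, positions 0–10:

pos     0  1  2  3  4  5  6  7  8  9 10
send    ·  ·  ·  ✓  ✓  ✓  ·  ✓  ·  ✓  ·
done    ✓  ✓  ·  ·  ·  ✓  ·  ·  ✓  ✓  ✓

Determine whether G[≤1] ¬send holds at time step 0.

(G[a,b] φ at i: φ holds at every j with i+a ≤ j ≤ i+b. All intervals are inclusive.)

Holds

Check ¬send at every j in [0,1]:
  j=0: true
  j=1: true
All positions satisfy it → formula holds.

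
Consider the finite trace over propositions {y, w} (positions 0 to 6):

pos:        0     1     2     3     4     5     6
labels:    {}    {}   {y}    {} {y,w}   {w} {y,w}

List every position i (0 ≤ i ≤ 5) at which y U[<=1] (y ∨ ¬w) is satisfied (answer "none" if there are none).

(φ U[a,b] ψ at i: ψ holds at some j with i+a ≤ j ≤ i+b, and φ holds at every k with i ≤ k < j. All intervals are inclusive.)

0, 1, 2, 3, 4

Evaluate at each i in [0,5]:
  i=0: ✓ (rhs at j=0)
  i=1: ✓ (rhs at j=1)
  i=2: ✓ (rhs at j=2)
  i=3: ✓ (rhs at j=3)
  i=4: ✓ (rhs at j=4)
  i=5: ✗ (lhs fails at k=5 before rhs at j=6)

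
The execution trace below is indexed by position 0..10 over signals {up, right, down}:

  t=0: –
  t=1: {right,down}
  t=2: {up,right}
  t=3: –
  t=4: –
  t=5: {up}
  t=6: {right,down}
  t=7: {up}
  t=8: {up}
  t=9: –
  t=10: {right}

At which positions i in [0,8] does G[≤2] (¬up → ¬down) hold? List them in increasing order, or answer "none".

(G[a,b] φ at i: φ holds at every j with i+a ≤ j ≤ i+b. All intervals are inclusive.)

2, 3, 7, 8

Evaluate at each i in [0,8]:
  i=0: ✗ (fails at j=1)
  i=1: ✗ (fails at j=1)
  i=2: ✓ (all of [2,4])
  i=3: ✓ (all of [3,5])
  i=4: ✗ (fails at j=6)
  i=5: ✗ (fails at j=6)
  i=6: ✗ (fails at j=6)
  i=7: ✓ (all of [7,9])
  i=8: ✓ (all of [8,10])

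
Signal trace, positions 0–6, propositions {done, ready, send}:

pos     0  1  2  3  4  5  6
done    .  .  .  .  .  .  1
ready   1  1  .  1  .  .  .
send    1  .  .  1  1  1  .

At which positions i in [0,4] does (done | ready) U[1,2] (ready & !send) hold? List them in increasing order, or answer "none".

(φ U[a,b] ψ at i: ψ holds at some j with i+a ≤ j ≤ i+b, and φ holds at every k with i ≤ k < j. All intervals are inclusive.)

0

Evaluate at each i in [0,4]:
  i=0: ✓ (rhs at j=1; lhs holds on [0,0])
  i=1: ✗ (no rhs in [2,3])
  i=2: ✗ (no rhs in [3,4])
  i=3: ✗ (no rhs in [4,5])
  i=4: ✗ (no rhs in [5,6])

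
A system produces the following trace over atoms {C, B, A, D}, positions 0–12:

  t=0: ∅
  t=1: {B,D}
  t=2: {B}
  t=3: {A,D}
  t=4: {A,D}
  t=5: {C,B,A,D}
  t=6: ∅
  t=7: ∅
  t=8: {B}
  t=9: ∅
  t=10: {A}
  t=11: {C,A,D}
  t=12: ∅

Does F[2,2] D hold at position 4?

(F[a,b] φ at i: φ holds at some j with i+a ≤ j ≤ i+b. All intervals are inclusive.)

Does not hold

Check D at each j in [6,6]:
  j=6: false
No position in the window satisfies it → formula fails.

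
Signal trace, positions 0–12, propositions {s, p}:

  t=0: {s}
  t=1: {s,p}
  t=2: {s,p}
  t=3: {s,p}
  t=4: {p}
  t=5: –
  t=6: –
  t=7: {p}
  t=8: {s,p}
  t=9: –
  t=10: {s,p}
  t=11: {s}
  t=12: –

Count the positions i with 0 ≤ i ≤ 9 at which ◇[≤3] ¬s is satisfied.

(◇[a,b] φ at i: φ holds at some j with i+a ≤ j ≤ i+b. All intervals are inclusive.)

9

Evaluate at each i in [0,9]:
  i=0: ✗ (none in [0,3])
  i=1: ✓ (witness j=4)
  i=2: ✓ (witness j=4)
  i=3: ✓ (witness j=4)
  i=4: ✓ (witness j=4)
  i=5: ✓ (witness j=5)
  i=6: ✓ (witness j=6)
  i=7: ✓ (witness j=7)
  i=8: ✓ (witness j=9)
  i=9: ✓ (witness j=9)
Positions where it holds: {1, 2, 3, 4, 5, 6, 7, 8, 9} → 9.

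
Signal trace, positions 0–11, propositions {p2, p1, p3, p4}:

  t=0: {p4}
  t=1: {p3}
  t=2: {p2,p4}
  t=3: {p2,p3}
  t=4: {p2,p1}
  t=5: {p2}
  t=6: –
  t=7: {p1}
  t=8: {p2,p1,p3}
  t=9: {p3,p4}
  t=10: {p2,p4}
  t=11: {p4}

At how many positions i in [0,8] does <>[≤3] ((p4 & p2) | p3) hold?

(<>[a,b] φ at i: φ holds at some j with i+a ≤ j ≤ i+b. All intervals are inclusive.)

8

Evaluate at each i in [0,8]:
  i=0: ✓ (witness j=1)
  i=1: ✓ (witness j=1)
  i=2: ✓ (witness j=2)
  i=3: ✓ (witness j=3)
  i=4: ✗ (none in [4,7])
  i=5: ✓ (witness j=8)
  i=6: ✓ (witness j=8)
  i=7: ✓ (witness j=8)
  i=8: ✓ (witness j=8)
Positions where it holds: {0, 1, 2, 3, 5, 6, 7, 8} → 8.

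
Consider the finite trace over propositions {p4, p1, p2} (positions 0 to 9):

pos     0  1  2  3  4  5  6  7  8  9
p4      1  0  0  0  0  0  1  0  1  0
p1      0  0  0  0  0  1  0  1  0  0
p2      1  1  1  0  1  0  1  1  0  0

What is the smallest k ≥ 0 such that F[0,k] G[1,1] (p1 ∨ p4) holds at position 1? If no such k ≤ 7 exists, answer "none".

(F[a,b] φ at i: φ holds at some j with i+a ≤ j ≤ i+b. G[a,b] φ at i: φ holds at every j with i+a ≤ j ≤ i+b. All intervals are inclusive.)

Scan j = 1,2,… for G[1,1] (p1 ∨ p4):
  j=1: fails
  j=2: fails
  j=3: fails
  j=4: holds
First hit at j=4, so smallest k = 4-1 = 3.

3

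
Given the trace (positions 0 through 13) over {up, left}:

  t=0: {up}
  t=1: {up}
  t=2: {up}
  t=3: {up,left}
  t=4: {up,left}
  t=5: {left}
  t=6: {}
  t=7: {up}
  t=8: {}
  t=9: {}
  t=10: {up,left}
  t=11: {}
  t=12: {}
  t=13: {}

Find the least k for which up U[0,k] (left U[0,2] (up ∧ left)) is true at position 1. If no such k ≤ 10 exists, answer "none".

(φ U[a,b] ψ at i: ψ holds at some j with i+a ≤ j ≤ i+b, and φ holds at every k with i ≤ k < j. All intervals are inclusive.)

2

Need earliest j ≥ 1 with (left U[0,2] (up ∧ left)), and up at every k in [1,j-1].
  j=1: rhs fails.
  j=2: rhs fails.
  j=3: rhs holds; lhs holds on [1,2]. k = 2.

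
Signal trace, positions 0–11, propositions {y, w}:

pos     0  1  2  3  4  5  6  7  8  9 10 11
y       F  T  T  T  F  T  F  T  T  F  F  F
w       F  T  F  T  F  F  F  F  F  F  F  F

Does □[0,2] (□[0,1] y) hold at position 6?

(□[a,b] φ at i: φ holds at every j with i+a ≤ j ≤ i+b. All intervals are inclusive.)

Check □[0,1] y at every j in [6,8]:
  j=6: fails at 6
  j=7: holds on [7,8]
  j=8: fails at 9
Fails at j=6 → formula fails.

No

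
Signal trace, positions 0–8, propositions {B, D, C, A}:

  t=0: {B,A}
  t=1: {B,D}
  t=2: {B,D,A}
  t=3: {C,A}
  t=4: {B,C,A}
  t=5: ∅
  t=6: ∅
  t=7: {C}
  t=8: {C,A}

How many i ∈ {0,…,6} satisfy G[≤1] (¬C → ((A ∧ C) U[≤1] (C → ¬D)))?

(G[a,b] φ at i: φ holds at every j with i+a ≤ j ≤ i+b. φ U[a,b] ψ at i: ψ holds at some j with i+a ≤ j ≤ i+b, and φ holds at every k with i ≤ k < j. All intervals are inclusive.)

Evaluate at each i in [0,6]:
  i=0: ✓ (all of [0,1])
  i=1: ✓ (all of [1,2])
  i=2: ✓ (all of [2,3])
  i=3: ✓ (all of [3,4])
  i=4: ✓ (all of [4,5])
  i=5: ✓ (all of [5,6])
  i=6: ✓ (all of [6,7])
Positions where it holds: {0, 1, 2, 3, 4, 5, 6} → 7.

7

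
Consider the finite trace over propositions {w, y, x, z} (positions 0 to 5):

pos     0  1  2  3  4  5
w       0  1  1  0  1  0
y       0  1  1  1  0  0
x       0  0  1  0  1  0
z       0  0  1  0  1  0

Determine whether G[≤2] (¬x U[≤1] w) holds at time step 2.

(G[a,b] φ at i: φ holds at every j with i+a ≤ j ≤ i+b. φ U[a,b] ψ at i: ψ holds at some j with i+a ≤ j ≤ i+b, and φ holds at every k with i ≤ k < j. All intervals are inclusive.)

Check (¬x U[≤1] w) at every j in [2,4]:
  j=2: holds
  j=3: holds
  j=4: holds
All positions satisfy it → formula holds.

Yes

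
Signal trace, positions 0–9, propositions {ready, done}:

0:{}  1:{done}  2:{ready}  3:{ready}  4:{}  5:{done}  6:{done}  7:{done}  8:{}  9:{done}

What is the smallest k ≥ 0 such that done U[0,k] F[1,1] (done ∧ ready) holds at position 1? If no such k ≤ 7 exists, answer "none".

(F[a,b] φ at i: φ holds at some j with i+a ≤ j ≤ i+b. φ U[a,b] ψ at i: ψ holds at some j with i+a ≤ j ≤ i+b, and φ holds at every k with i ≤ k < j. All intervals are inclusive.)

Need earliest j ≥ 1 with F[1,1] (done ∧ ready), and done at every k in [1,j-1].
  j=1: rhs fails.
  j=2: rhs fails.
  j=3: rhs fails.
  j=4: rhs fails.
  j=5: rhs fails.
  j=6: rhs fails.
  j=7: rhs fails.
  j=8: rhs fails.
No witness within the range → none.

none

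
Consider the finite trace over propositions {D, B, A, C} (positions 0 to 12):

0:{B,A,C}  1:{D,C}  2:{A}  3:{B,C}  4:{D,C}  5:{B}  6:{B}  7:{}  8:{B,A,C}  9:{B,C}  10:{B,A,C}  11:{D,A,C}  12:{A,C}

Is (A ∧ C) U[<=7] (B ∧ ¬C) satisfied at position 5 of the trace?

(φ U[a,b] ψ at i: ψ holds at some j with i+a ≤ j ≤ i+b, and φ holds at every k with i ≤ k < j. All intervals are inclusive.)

Need some j in [5,12] with (B ∧ ¬C), and (A ∧ C) at every k in [5,j-1].
  j=5: (B ∧ ¬C) holds; no prefix to check → satisfied.

True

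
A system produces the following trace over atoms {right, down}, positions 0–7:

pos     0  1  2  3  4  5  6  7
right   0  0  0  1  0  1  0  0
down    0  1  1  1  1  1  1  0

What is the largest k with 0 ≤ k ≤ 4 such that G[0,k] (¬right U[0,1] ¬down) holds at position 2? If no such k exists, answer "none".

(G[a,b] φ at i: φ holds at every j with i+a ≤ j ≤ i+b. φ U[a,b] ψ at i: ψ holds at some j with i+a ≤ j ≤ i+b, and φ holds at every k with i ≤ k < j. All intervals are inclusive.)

(¬right U[0,1] ¬down) must hold from j=2 onward; find where it first fails.
  j=2: fails → no k works.

none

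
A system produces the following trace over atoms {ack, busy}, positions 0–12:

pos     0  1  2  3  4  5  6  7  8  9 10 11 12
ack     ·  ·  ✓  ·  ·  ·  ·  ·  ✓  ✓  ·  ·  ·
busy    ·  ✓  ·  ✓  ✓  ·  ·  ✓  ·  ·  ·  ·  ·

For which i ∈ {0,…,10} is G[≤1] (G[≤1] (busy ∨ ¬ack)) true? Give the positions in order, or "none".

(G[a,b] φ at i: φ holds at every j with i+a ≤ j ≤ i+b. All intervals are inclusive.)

3, 4, 5, 10

Evaluate at each i in [0,10]:
  i=0: ✗ (fails at j=1)
  i=1: ✗ (fails at j=1)
  i=2: ✗ (fails at j=2)
  i=3: ✓ (all of [3,4])
  i=4: ✓ (all of [4,5])
  i=5: ✓ (all of [5,6])
  i=6: ✗ (fails at j=7)
  i=7: ✗ (fails at j=7)
  i=8: ✗ (fails at j=8)
  i=9: ✗ (fails at j=9)
  i=10: ✓ (all of [10,11])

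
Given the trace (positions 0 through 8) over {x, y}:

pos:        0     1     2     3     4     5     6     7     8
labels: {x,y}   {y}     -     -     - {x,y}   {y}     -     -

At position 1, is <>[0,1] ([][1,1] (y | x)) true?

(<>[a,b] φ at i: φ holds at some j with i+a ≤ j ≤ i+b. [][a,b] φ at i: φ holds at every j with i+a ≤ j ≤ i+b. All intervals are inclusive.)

Check [][1,1] (y | x) at each j in [1,2]:
  j=1: fails at 2
  j=2: fails at 3
No position in the window satisfies it → formula fails.

Does not hold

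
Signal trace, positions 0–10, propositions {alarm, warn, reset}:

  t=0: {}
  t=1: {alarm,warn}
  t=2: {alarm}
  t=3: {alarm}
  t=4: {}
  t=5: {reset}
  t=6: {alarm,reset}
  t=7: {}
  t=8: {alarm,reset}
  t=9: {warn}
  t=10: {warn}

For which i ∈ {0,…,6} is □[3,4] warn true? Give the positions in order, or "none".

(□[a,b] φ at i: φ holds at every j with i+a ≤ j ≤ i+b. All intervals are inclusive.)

Evaluate at each i in [0,6]:
  i=0: ✗ (fails at j=3)
  i=1: ✗ (fails at j=4)
  i=2: ✗ (fails at j=5)
  i=3: ✗ (fails at j=6)
  i=4: ✗ (fails at j=7)
  i=5: ✗ (fails at j=8)
  i=6: ✓ (all of [9,10])

6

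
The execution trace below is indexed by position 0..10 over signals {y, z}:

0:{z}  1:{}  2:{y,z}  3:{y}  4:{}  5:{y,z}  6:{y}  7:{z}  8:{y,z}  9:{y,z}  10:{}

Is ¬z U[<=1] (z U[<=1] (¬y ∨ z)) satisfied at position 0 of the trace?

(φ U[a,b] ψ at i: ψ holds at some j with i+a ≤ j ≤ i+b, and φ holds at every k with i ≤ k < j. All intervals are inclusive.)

Yes

Need some j in [0,1] with (z U[<=1] (¬y ∨ z)), and ¬z at every k in [0,j-1].
  j=0: (z U[<=1] (¬y ∨ z)) holds; no prefix to check → satisfied.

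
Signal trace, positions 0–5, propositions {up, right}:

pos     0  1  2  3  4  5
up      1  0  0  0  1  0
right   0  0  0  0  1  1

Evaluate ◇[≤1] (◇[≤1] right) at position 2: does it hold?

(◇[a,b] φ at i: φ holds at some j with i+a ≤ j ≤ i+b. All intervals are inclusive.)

Check ◇[≤1] right at each j in [2,3]:
  j=2: fails (none in [2,3])
  j=3: holds (witness at 4)
Found at j=3 → formula holds.

Holds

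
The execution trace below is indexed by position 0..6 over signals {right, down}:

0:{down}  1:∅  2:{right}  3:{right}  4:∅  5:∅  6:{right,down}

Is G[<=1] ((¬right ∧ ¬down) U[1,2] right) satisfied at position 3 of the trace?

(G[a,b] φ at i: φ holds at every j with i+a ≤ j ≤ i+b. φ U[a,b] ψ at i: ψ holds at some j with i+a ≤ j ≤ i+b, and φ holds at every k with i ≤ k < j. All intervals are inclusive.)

Check ((¬right ∧ ¬down) U[1,2] right) at every j in [3,4]:
  j=3: fails
  j=4: holds
Fails at j=3 → formula fails.

No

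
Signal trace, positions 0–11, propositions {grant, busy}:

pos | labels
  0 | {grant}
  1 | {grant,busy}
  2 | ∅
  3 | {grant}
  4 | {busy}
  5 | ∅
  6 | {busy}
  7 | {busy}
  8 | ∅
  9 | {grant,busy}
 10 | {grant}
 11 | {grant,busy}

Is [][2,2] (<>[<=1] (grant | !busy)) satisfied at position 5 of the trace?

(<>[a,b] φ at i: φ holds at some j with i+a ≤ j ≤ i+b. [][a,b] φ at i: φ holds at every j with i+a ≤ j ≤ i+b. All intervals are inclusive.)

Yes

Check <>[<=1] (grant | !busy) at every j in [7,7]:
  j=7: holds (witness at 8)
All positions satisfy it → formula holds.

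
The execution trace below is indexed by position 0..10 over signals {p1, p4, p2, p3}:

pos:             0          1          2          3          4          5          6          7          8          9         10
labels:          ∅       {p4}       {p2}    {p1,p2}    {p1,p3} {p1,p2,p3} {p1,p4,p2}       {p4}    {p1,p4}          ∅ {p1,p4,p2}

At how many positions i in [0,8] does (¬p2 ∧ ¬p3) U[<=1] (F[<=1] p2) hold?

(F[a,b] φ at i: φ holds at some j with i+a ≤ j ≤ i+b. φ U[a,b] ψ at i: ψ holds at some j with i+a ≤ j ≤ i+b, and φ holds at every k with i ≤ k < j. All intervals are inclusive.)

8

Evaluate at each i in [0,8]:
  i=0: ✓ (rhs at j=1; lhs holds on [0,0])
  i=1: ✓ (rhs at j=1)
  i=2: ✓ (rhs at j=2)
  i=3: ✓ (rhs at j=3)
  i=4: ✓ (rhs at j=4)
  i=5: ✓ (rhs at j=5)
  i=6: ✓ (rhs at j=6)
  i=7: ✗ (no rhs in [7,8])
  i=8: ✓ (rhs at j=9; lhs holds on [8,8])
Positions where it holds: {0, 1, 2, 3, 4, 5, 6, 8} → 8.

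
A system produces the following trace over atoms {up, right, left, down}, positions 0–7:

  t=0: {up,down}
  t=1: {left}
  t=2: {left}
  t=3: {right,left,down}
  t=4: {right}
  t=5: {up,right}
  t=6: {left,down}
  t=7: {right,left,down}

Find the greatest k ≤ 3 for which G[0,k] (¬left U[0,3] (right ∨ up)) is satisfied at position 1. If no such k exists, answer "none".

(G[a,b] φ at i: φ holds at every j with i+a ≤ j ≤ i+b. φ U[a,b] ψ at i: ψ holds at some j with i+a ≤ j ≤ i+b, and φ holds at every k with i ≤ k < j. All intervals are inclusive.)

none

(¬left U[0,3] (right ∨ up)) must hold from j=1 onward; find where it first fails.
  j=1: fails → no k works.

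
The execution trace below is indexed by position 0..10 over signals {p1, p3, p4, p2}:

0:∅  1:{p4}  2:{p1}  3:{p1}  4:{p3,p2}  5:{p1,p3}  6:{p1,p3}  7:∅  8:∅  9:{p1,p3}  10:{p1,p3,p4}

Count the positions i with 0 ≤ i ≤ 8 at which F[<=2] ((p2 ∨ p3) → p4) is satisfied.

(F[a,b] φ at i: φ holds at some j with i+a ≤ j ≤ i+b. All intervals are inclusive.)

Evaluate at each i in [0,8]:
  i=0: ✓ (witness j=0)
  i=1: ✓ (witness j=1)
  i=2: ✓ (witness j=2)
  i=3: ✓ (witness j=3)
  i=4: ✗ (none in [4,6])
  i=5: ✓ (witness j=7)
  i=6: ✓ (witness j=7)
  i=7: ✓ (witness j=7)
  i=8: ✓ (witness j=8)
Positions where it holds: {0, 1, 2, 3, 5, 6, 7, 8} → 8.

8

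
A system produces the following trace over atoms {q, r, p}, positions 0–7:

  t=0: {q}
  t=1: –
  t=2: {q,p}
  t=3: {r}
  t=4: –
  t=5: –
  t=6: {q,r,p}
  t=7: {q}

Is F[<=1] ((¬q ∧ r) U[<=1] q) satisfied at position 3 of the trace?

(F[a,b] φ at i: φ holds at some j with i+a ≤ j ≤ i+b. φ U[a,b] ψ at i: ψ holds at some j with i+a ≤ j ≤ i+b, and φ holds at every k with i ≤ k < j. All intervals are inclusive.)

Check ((¬q ∧ r) U[<=1] q) at each j in [3,4]:
  j=3: fails
  j=4: fails
No position in the window satisfies it → formula fails.

No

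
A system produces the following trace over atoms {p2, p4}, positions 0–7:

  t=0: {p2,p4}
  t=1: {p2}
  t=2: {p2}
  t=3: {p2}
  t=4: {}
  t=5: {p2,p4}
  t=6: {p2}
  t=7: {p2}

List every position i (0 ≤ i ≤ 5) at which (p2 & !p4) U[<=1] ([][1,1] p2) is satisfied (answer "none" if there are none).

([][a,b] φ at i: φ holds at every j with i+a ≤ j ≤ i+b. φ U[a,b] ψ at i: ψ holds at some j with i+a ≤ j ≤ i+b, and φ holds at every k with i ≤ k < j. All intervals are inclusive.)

0, 1, 2, 3, 4, 5

Evaluate at each i in [0,5]:
  i=0: ✓ (rhs at j=0)
  i=1: ✓ (rhs at j=1)
  i=2: ✓ (rhs at j=2)
  i=3: ✓ (rhs at j=4; lhs holds on [3,3])
  i=4: ✓ (rhs at j=4)
  i=5: ✓ (rhs at j=5)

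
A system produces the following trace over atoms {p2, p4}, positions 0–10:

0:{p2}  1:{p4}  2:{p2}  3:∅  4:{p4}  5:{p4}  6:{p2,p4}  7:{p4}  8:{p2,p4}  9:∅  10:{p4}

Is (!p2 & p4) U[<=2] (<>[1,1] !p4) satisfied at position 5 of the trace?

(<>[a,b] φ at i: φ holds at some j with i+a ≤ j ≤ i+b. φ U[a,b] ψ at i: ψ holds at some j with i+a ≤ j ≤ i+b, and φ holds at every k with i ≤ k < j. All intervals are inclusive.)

Need some j in [5,7] with <>[1,1] !p4, and (!p2 & p4) at every k in [5,j-1].
  j=5: <>[1,1] !p4 — fails (none in [6,6]).
  j=6: <>[1,1] !p4 — fails (none in [7,7]).
  j=7: <>[1,1] !p4 — fails (none in [8,8]).
No j in the window works → until fails.

Does not hold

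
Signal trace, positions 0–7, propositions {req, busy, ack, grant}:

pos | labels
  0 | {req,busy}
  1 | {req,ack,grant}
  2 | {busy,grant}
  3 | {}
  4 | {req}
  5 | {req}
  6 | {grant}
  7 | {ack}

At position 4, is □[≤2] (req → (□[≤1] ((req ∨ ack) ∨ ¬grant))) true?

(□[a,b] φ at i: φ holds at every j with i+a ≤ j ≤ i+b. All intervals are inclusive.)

Does not hold

Check (req → (□[≤1] ((req ∨ ack) ∨ ¬grant))) at every j in [4,6]:
  j=4: antecedent true; consequent holds on [4,5] → ✓
  j=5: antecedent true; consequent fails at 6 → ✗
  j=6: antecedent false → ✓
Fails at j=5 → formula fails.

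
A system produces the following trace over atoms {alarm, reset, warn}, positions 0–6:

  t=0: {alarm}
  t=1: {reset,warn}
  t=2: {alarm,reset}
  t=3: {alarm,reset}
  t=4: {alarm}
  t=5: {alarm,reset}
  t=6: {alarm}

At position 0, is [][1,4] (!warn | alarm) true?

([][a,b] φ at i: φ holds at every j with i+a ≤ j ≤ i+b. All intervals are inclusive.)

No

Check (!warn | alarm) at every j in [1,4]:
  j=1: false
  j=2: true
  j=3: true
  j=4: true
Fails at j=1 → formula fails.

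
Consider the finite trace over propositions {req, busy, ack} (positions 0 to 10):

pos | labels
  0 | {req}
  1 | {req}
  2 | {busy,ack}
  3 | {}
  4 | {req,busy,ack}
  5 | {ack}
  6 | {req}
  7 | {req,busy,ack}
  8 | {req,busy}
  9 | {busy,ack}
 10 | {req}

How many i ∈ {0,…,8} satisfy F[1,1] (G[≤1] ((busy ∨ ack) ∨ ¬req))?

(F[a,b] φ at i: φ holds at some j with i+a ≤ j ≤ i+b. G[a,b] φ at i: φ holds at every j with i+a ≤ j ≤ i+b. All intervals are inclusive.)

5

Evaluate at each i in [0,8]:
  i=0: ✗ (none in [1,1])
  i=1: ✓ (witness j=2)
  i=2: ✓ (witness j=3)
  i=3: ✓ (witness j=4)
  i=4: ✗ (none in [5,5])
  i=5: ✗ (none in [6,6])
  i=6: ✓ (witness j=7)
  i=7: ✓ (witness j=8)
  i=8: ✗ (none in [9,9])
Positions where it holds: {1, 2, 3, 6, 7} → 5.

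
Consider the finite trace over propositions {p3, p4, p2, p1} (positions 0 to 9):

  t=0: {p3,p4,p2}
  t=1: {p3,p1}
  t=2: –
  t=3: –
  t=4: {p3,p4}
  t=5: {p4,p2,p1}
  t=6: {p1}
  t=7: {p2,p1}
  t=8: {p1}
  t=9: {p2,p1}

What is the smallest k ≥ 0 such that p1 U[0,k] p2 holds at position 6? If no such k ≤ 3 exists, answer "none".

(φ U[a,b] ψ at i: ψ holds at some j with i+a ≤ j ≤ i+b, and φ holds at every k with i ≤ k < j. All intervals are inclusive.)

Need earliest j ≥ 6 with p2, and p1 at every k in [6,j-1].
  j=6: rhs fails.
  j=7: rhs holds; lhs holds on [6,6]. k = 1.

1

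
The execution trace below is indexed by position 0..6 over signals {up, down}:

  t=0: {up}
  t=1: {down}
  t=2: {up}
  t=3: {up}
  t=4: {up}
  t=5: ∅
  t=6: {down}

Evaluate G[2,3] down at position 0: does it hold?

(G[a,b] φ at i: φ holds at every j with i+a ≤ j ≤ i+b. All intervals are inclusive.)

Does not hold

Check down at every j in [2,3]:
  j=2: false
  j=3: false
Fails at j=2 → formula fails.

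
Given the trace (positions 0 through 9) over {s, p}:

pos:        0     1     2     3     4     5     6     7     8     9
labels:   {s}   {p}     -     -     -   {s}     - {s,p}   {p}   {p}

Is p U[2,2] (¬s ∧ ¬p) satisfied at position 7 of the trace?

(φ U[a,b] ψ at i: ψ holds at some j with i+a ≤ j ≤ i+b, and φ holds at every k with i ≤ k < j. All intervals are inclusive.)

False

Need some j in [9,9] with (¬s ∧ ¬p), and p at every k in [7,j-1].
  j=9: (¬s ∧ ¬p) false.
No j in the window works → until fails.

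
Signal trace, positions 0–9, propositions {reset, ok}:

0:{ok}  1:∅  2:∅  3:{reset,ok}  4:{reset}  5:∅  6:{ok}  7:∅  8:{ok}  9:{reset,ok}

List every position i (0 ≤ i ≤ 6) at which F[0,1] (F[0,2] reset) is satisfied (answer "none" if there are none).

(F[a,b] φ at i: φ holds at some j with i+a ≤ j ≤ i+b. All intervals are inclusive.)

0, 1, 2, 3, 4, 6

Evaluate at each i in [0,6]:
  i=0: ✓ (witness j=1)
  i=1: ✓ (witness j=1)
  i=2: ✓ (witness j=2)
  i=3: ✓ (witness j=3)
  i=4: ✓ (witness j=4)
  i=5: ✗ (none in [5,6])
  i=6: ✓ (witness j=7)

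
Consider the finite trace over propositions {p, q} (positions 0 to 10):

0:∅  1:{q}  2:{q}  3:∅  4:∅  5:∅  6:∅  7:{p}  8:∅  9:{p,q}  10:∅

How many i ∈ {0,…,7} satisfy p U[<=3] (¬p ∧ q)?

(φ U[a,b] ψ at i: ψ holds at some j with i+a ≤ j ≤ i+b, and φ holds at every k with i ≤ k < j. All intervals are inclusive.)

2

Evaluate at each i in [0,7]:
  i=0: ✗ (lhs fails at k=0 before rhs at j=1)
  i=1: ✓ (rhs at j=1)
  i=2: ✓ (rhs at j=2)
  i=3: ✗ (no rhs in [3,6])
  i=4: ✗ (no rhs in [4,7])
  i=5: ✗ (no rhs in [5,8])
  i=6: ✗ (no rhs in [6,9])
  i=7: ✗ (no rhs in [7,10])
Positions where it holds: {1, 2} → 2.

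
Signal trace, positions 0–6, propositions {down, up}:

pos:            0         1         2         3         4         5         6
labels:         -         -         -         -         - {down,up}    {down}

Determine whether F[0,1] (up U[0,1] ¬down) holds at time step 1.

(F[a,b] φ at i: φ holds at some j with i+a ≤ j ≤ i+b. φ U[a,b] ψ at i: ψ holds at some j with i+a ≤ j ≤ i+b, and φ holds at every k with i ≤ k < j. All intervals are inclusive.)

Yes

Check (up U[0,1] ¬down) at each j in [1,2]:
  j=1: holds
  j=2: holds
Found at j=1 → formula holds.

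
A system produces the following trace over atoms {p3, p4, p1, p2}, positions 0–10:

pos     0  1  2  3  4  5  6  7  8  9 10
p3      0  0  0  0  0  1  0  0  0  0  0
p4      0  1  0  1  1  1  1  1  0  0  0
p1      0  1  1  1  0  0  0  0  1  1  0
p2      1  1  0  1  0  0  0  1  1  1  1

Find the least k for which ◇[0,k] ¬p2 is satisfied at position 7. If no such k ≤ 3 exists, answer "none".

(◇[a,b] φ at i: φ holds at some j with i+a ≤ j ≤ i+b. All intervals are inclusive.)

Scan j = 7,8,… for ¬p2:
  j=7: fails
  j=8: fails
  j=9: fails
  j=10: fails
No j in [7,10] satisfies it → none.

none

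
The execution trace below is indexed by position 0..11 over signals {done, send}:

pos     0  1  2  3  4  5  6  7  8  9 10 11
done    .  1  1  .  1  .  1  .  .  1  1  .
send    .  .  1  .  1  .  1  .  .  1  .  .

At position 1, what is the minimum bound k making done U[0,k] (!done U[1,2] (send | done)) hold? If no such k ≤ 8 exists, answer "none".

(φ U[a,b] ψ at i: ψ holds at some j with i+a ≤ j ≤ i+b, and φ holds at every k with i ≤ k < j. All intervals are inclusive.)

2

Need earliest j ≥ 1 with (!done U[1,2] (send | done)), and done at every k in [1,j-1].
  j=1: rhs fails.
  j=2: rhs fails.
  j=3: rhs holds; lhs holds on [1,2]. k = 2.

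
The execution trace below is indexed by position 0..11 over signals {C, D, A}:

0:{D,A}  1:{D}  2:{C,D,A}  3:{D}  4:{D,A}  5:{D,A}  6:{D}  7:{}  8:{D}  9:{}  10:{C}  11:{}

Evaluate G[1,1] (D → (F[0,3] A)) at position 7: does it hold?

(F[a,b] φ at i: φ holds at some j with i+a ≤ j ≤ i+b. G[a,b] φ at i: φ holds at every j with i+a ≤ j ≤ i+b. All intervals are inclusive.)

Check (D → (F[0,3] A)) at every j in [8,8]:
  j=8: antecedent true; consequent fails (none in [8,11]) → ✗
Fails at j=8 → formula fails.

False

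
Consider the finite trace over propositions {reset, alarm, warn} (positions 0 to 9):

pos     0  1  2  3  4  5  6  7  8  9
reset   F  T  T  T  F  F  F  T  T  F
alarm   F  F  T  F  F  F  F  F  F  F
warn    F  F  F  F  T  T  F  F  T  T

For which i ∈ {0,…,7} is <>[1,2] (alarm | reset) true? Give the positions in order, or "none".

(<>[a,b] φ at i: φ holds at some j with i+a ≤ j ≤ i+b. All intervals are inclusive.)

0, 1, 2, 5, 6, 7

Evaluate at each i in [0,7]:
  i=0: ✓ (witness j=1)
  i=1: ✓ (witness j=2)
  i=2: ✓ (witness j=3)
  i=3: ✗ (none in [4,5])
  i=4: ✗ (none in [5,6])
  i=5: ✓ (witness j=7)
  i=6: ✓ (witness j=7)
  i=7: ✓ (witness j=8)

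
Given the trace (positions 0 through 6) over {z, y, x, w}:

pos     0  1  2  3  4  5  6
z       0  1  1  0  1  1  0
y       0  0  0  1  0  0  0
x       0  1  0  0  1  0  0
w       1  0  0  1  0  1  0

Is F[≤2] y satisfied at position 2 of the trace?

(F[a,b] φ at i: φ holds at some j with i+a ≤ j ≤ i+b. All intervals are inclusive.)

Check y at each j in [2,4]:
  j=2: false
  j=3: true
  j=4: false
Found at j=3 → formula holds.

Yes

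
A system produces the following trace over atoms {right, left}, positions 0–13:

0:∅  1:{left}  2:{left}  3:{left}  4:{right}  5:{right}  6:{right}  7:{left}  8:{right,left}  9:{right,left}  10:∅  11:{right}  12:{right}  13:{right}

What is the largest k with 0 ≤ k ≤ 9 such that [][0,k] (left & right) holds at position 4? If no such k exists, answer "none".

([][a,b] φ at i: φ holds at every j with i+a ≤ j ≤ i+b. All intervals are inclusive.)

none

(left & right) must hold from j=4 onward; find where it first fails.
  j=4: fails → no k works.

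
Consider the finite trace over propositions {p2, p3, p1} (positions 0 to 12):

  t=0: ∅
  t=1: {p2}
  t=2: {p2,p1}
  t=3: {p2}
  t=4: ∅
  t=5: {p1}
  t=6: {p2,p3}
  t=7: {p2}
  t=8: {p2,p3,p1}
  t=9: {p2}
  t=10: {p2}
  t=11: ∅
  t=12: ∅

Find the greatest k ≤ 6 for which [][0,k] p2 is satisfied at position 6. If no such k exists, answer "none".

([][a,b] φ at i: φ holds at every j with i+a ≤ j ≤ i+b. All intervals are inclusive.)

p2 must hold from j=6 onward; find where it first fails.
  j=6: holds
  j=7: holds
  j=8: holds
  j=9: holds
  j=10: holds
  j=11: fails
Holds on [6,10], so largest k = 4.

4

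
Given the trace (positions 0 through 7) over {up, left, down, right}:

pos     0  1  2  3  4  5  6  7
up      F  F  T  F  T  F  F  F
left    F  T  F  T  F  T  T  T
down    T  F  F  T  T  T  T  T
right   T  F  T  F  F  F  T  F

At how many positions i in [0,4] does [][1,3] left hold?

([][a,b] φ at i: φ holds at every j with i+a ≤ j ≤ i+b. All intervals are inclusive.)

1

Evaluate at each i in [0,4]:
  i=0: ✗ (fails at j=2)
  i=1: ✗ (fails at j=2)
  i=2: ✗ (fails at j=4)
  i=3: ✗ (fails at j=4)
  i=4: ✓ (all of [5,7])
Positions where it holds: {4} → 1.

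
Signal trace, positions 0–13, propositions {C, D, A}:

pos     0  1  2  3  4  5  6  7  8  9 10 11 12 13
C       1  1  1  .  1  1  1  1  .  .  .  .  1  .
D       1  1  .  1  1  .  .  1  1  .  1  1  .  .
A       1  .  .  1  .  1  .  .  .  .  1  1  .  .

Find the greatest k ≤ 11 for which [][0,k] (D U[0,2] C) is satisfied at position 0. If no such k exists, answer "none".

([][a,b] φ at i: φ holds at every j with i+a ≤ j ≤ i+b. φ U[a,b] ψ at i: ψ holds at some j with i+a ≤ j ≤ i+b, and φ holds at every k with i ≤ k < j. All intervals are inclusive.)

(D U[0,2] C) must hold from j=0 onward; find where it first fails.
  j=0: holds
  j=1: holds
  j=2: holds
  j=3: holds
  j=4: holds
  j=5: holds
  j=6: holds
  j=7: holds
  j=8: fails
Holds on [0,7], so largest k = 7.

7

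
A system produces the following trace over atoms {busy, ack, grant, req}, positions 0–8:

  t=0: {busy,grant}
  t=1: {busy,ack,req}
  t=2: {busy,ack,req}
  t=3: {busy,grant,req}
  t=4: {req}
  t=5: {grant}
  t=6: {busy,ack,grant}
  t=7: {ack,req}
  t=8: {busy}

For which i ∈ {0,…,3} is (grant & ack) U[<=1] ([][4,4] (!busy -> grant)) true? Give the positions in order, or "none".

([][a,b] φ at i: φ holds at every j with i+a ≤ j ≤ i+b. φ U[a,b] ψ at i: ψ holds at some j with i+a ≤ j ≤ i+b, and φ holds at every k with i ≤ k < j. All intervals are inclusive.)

Evaluate at each i in [0,3]:
  i=0: ✗ (lhs fails at k=0 before rhs at j=1)
  i=1: ✓ (rhs at j=1)
  i=2: ✓ (rhs at j=2)
  i=3: ✗ (lhs fails at k=3 before rhs at j=4)

1, 2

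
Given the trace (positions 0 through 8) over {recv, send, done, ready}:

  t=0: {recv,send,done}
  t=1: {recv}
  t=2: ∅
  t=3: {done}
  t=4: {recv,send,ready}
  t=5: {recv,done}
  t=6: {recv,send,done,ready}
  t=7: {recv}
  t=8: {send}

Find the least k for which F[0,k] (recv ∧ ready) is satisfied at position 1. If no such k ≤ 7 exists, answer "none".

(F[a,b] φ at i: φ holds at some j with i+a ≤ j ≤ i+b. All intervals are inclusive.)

Scan j = 1,2,… for (recv ∧ ready):
  j=1: fails
  j=2: fails
  j=3: fails
  j=4: holds
First hit at j=4, so smallest k = 4-1 = 3.

3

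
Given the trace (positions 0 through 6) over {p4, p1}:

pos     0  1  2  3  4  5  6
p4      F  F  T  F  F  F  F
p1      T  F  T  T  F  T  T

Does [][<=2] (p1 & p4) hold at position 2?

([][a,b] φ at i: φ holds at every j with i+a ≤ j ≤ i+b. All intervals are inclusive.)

Does not hold

Check (p1 & p4) at every j in [2,4]:
  j=2: true
  j=3: false
  j=4: false
Fails at j=3 → formula fails.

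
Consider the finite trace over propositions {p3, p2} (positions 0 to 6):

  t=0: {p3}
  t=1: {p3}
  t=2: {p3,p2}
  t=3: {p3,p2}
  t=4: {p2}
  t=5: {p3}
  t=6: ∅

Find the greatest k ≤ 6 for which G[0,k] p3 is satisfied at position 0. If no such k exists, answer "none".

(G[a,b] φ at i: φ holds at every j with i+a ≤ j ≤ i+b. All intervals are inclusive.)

3

p3 must hold from j=0 onward; find where it first fails.
  j=0: holds
  j=1: holds
  j=2: holds
  j=3: holds
  j=4: fails
Holds on [0,3], so largest k = 3.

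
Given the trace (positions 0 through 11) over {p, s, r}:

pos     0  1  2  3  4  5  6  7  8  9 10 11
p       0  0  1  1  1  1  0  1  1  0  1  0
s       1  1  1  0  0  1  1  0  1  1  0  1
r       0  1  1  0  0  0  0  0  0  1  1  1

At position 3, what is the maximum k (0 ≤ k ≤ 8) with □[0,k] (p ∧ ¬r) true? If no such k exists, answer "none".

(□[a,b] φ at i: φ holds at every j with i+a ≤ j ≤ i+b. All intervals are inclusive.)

2

(p ∧ ¬r) must hold from j=3 onward; find where it first fails.
  j=3: holds
  j=4: holds
  j=5: holds
  j=6: fails
Holds on [3,5], so largest k = 2.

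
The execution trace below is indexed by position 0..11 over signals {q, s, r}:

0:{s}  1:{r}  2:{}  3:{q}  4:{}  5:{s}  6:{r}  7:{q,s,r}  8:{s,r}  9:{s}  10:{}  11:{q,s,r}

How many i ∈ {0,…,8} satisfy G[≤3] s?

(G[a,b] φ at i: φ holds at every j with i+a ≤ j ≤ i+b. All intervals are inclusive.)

Evaluate at each i in [0,8]:
  i=0: ✗ (fails at j=1)
  i=1: ✗ (fails at j=1)
  i=2: ✗ (fails at j=2)
  i=3: ✗ (fails at j=3)
  i=4: ✗ (fails at j=4)
  i=5: ✗ (fails at j=6)
  i=6: ✗ (fails at j=6)
  i=7: ✗ (fails at j=10)
  i=8: ✗ (fails at j=10)
Positions where it holds: {} → 0.

0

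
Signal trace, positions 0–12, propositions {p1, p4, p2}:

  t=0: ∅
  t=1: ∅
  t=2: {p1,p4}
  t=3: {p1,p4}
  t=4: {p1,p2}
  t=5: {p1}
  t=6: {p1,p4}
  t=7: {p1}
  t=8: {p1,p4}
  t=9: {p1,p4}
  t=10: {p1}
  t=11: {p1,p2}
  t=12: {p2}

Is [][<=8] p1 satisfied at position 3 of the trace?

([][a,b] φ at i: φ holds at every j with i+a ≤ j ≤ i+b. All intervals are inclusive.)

True

Check p1 at every j in [3,11]:
  j=3: true
  j=4: true
  j=5: true
  j=6: true
  j=7: true
  j=8: true
  j=9: true
  j=10: true
  j=11: true
All positions satisfy it → formula holds.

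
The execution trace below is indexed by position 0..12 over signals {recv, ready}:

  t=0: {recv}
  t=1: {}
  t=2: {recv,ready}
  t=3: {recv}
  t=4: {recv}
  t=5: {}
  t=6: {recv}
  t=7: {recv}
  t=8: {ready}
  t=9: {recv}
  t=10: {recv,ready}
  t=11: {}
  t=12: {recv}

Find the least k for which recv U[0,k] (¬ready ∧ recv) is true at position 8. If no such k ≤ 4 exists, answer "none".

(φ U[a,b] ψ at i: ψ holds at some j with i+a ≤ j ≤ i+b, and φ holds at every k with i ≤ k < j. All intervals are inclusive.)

Need earliest j ≥ 8 with (¬ready ∧ recv), and recv at every k in [8,j-1].
  j=8: rhs fails.
  j=9: rhs holds but lhs fails at k=8.
  j=10: rhs fails.
  j=11: rhs fails.
  j=12: rhs holds but lhs fails at k=8.
No witness within the range → none.

none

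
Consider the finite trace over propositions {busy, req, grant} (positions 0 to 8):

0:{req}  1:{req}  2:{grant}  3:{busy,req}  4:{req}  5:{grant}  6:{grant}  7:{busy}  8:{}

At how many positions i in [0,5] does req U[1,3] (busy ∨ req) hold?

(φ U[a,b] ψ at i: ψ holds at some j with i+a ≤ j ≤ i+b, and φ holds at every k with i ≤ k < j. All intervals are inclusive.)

2

Evaluate at each i in [0,5]:
  i=0: ✓ (rhs at j=1; lhs holds on [0,0])
  i=1: ✗ (lhs fails at k=2 before rhs at j=3)
  i=2: ✗ (lhs fails at k=2 before rhs at j=3)
  i=3: ✓ (rhs at j=4; lhs holds on [3,3])
  i=4: ✗ (lhs fails at k=5 before rhs at j=7)
  i=5: ✗ (lhs fails at k=5 before rhs at j=7)
Positions where it holds: {0, 3} → 2.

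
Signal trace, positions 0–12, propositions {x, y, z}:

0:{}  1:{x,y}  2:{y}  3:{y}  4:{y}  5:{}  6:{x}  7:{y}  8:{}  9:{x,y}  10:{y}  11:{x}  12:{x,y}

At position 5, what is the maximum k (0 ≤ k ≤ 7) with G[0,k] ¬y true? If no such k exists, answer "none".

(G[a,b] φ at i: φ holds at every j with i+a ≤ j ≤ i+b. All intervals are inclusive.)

1

¬y must hold from j=5 onward; find where it first fails.
  j=5: holds
  j=6: holds
  j=7: fails
Holds on [5,6], so largest k = 1.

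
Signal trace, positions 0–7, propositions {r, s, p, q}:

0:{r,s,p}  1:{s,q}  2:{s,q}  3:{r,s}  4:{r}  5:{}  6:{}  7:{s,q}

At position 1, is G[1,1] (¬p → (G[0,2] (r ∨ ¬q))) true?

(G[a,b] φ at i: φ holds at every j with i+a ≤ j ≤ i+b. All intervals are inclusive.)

No

Check (¬p → (G[0,2] (r ∨ ¬q))) at every j in [2,2]:
  j=2: antecedent true; consequent fails at 2 → ✗
Fails at j=2 → formula fails.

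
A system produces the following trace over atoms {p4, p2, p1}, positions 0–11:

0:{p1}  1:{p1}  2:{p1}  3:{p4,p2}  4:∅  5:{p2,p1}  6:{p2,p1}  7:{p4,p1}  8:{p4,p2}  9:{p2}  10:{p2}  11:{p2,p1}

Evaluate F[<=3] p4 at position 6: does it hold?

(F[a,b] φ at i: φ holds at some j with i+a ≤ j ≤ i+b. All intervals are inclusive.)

Check p4 at each j in [6,9]:
  j=6: false
  j=7: true
  j=8: true
  j=9: false
Found at j=7 → formula holds.

True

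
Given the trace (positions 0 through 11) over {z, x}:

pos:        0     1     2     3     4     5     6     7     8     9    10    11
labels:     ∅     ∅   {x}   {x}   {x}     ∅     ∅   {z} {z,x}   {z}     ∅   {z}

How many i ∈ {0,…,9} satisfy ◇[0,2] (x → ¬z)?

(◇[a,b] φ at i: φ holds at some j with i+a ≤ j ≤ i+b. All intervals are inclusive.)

Evaluate at each i in [0,9]:
  i=0: ✓ (witness j=0)
  i=1: ✓ (witness j=1)
  i=2: ✓ (witness j=2)
  i=3: ✓ (witness j=3)
  i=4: ✓ (witness j=4)
  i=5: ✓ (witness j=5)
  i=6: ✓ (witness j=6)
  i=7: ✓ (witness j=7)
  i=8: ✓ (witness j=9)
  i=9: ✓ (witness j=9)
Positions where it holds: {0, 1, 2, 3, 4, 5, 6, 7, 8, 9} → 10.

10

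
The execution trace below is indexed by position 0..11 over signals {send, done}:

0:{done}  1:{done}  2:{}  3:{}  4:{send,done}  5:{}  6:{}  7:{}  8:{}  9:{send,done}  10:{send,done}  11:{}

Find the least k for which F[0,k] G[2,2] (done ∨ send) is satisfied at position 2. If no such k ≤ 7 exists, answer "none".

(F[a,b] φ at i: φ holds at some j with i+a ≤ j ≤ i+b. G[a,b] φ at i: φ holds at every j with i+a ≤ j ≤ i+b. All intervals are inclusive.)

0

Scan j = 2,3,… for G[2,2] (done ∨ send):
  j=2: holds
First hit at j=2, so smallest k = 2-2 = 0.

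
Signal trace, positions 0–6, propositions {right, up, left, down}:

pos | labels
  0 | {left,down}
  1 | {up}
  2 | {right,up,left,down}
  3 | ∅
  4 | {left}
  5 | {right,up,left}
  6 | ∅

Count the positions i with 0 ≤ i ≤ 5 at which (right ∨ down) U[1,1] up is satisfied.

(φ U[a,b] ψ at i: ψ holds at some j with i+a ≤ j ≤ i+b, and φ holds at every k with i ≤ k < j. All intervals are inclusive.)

Evaluate at each i in [0,5]:
  i=0: ✓ (rhs at j=1; lhs holds on [0,0])
  i=1: ✗ (lhs fails at k=1 before rhs at j=2)
  i=2: ✗ (no rhs in [3,3])
  i=3: ✗ (no rhs in [4,4])
  i=4: ✗ (lhs fails at k=4 before rhs at j=5)
  i=5: ✗ (no rhs in [6,6])
Positions where it holds: {0} → 1.

1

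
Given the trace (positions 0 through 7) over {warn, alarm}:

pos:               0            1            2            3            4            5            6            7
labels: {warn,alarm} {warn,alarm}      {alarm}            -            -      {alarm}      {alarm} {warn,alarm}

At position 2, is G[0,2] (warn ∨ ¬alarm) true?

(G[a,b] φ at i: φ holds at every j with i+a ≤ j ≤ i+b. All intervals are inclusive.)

False

Check (warn ∨ ¬alarm) at every j in [2,4]:
  j=2: false
  j=3: true
  j=4: true
Fails at j=2 → formula fails.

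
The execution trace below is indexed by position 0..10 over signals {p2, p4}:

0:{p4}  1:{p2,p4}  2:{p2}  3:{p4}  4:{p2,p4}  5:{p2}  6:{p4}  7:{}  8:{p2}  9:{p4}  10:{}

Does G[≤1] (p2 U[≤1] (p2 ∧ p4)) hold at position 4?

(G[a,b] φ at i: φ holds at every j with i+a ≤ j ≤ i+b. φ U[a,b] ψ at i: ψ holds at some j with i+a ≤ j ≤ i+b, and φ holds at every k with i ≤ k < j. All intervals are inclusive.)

Check (p2 U[≤1] (p2 ∧ p4)) at every j in [4,5]:
  j=4: holds
  j=5: fails
Fails at j=5 → formula fails.

False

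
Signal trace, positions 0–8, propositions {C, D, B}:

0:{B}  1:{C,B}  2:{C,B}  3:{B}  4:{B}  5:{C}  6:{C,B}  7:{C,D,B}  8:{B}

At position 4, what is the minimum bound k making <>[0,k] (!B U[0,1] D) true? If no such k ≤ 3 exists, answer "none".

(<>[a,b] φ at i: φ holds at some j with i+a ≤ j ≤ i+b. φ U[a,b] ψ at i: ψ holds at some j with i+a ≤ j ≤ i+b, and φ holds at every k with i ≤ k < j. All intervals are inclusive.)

3

Scan j = 4,5,… for (!B U[0,1] D):
  j=4: fails
  j=5: fails
  j=6: fails
  j=7: holds
First hit at j=7, so smallest k = 7-4 = 3.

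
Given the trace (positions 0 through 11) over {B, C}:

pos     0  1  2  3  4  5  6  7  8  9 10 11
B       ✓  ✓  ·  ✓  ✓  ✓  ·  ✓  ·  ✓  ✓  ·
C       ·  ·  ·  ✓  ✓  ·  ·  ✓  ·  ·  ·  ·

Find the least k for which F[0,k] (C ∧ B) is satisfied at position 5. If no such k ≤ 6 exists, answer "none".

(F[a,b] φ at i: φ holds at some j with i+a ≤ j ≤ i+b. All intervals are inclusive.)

2

Scan j = 5,6,… for (C ∧ B):
  j=5: fails
  j=6: fails
  j=7: holds
First hit at j=7, so smallest k = 7-5 = 2.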